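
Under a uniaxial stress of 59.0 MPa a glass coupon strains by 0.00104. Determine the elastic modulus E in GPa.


Young's modulus: E = stress / strain
  E = 59.0 MPa / 0.00104 = 56730.77 MPa
Convert to GPa: 56730.77 / 1000 = 56.73 GPa

56.73 GPa


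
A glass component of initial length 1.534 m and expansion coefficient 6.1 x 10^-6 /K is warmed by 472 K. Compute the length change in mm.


Thermal expansion formula: dL = alpha * L0 * dT
  dL = (6.1 x 10^-6) * 1.534 * 472 = 0.00441669 m
Convert to mm: 0.00441669 * 1000 = 4.4167 mm

4.4167 mm


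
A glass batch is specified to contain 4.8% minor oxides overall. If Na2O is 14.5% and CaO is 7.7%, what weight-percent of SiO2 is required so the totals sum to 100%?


Known pieces sum to 100%:
  SiO2 = 100 - (others + Na2O + CaO)
  SiO2 = 100 - (4.8 + 14.5 + 7.7) = 73.0%

73.0%


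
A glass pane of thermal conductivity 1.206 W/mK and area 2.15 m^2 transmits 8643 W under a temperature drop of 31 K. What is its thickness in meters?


Fourier's law: t = k * A * dT / Q
  t = 1.206 * 2.15 * 31 / 8643
  t = 80.3799 / 8643 = 0.0093 m

0.0093 m


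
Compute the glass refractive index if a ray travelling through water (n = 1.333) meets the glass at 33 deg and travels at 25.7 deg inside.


Apply Snell's law: n1 * sin(theta1) = n2 * sin(theta2)
  n2 = n1 * sin(theta1) / sin(theta2)
  sin(33) = 0.544639
  sin(25.7) = 0.433659
  n2 = 1.333 * 0.544639 / 0.433659 = 1.6741

1.6741


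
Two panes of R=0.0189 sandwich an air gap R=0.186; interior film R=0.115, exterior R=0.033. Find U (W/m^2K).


Total thermal resistance (series):
  R_total = R_in + R_glass + R_air + R_glass + R_out
  R_total = 0.115 + 0.0189 + 0.186 + 0.0189 + 0.033 = 0.3718 m^2K/W
U-value = 1 / R_total = 1 / 0.3718 = 2.69 W/m^2K

2.69 W/m^2K


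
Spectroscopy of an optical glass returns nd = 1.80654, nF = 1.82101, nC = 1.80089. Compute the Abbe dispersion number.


Abbe number formula: Vd = (nd - 1) / (nF - nC)
  nd - 1 = 1.80654 - 1 = 0.80654
  nF - nC = 1.82101 - 1.80089 = 0.02012
  Vd = 0.80654 / 0.02012 = 40.09

40.09


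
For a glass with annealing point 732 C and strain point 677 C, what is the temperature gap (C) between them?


Gap = T_anneal - T_strain:
  gap = 732 - 677 = 55 C

55 C


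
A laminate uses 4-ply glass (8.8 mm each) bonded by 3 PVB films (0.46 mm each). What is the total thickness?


Total thickness = glass contribution + PVB contribution
  Glass: 4 * 8.8 = 35.2 mm
  PVB: 3 * 0.46 = 1.38 mm
  Total = 35.2 + 1.38 = 36.58 mm

36.58 mm


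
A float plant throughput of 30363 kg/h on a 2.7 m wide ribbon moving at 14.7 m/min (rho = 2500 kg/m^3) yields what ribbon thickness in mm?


Ribbon cross-section from mass balance:
  Volume rate = throughput / density = 30363 / 2500 = 12.1452 m^3/h
  thickness = volume rate / (speed * 60 * width), i.e.
  thickness = throughput / (60 * speed * width * density) * 1000
  thickness = 30363 / (60 * 14.7 * 2.7 * 2500) * 1000 = 5.1 mm

5.1 mm


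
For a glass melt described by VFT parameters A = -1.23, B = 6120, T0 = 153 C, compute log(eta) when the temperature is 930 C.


VFT equation: log(eta) = A + B / (T - T0)
  T - T0 = 930 - 153 = 777
  B / (T - T0) = 6120 / 777 = 7.876
  log(eta) = -1.23 + 7.876 = 6.646

6.646


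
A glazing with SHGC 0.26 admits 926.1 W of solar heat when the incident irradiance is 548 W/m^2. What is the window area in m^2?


Rearrange Q = Area * SHGC * Irradiance:
  Area = Q / (SHGC * Irradiance)
  Area = 926.1 / (0.26 * 548) = 6.5 m^2

6.5 m^2


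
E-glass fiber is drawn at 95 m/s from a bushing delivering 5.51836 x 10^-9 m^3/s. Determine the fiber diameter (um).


Cross-sectional area from continuity:
  A = Q / v = 5.51836 x 10^-9 / 95 = 5.8088 x 10^-11 m^2
Diameter from circular cross-section:
  d = sqrt(4A / pi) * 10^6 (m -> um)
  d = sqrt(4 * 5.8088 x 10^-11 / pi) * 10^6 = 8.6 um

8.6 um


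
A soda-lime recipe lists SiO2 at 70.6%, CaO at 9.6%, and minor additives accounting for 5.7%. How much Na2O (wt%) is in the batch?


Pieces sum to 100%:
  Na2O = 100 - (SiO2 + CaO + others)
  Na2O = 100 - (70.6 + 9.6 + 5.7) = 14.1%

14.1%


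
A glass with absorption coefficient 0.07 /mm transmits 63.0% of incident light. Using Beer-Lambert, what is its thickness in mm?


Rearrange T = exp(-alpha * thickness):
  thickness = -ln(T) / alpha
  T = 63.0/100 = 0.63
  ln(T) = -0.46204
  -ln(T) = 0.46204
  thickness = 0.46204 / 0.07 = 6.6 mm

6.6 mm


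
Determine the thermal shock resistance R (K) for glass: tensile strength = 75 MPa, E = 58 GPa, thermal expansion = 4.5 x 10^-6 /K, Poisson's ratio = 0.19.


Thermal shock resistance: R = sigma * (1 - nu) / (E * alpha)
  Numerator = 75 * (1 - 0.19) = 60.75
  Denominator = 58 * 1000 * (4.5 x 10^-6) = 0.261
  R = 60.75 / 0.261 = 232.8 K

232.8 K


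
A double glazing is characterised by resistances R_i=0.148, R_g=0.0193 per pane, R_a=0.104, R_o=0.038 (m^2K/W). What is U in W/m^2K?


Total thermal resistance (series):
  R_total = R_in + R_glass + R_air + R_glass + R_out
  R_total = 0.148 + 0.0193 + 0.104 + 0.0193 + 0.038 = 0.3286 m^2K/W
U-value = 1 / R_total = 1 / 0.3286 = 3.043 W/m^2K

3.043 W/m^2K


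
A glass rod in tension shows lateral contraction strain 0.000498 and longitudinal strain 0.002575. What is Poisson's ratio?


Poisson's ratio: nu = lateral strain / axial strain
  nu = 0.000498 / 0.002575 = 0.1934

0.1934


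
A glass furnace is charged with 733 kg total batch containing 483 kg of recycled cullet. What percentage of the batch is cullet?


Cullet ratio = (cullet mass / total batch mass) * 100
  Ratio = 483 / 733 * 100 = 65.89%

65.89%


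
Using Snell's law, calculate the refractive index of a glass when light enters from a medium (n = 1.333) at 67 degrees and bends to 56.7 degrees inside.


Apply Snell's law: n1 * sin(theta1) = n2 * sin(theta2)
  n2 = n1 * sin(theta1) / sin(theta2)
  sin(67) = 0.920505
  sin(56.7) = 0.835807
  n2 = 1.333 * 0.920505 / 0.835807 = 1.4681

1.4681


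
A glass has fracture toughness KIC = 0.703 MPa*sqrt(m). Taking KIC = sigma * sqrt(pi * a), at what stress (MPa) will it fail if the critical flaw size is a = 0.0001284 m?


Rearrange KIC = sigma * sqrt(pi * a):
  sigma = KIC / sqrt(pi * a)
  sqrt(pi * 0.0001284) = 0.020084
  sigma = 0.703 / 0.020084 = 35.0 MPa

35.0 MPa


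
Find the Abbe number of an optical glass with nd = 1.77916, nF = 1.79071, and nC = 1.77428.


Abbe number formula: Vd = (nd - 1) / (nF - nC)
  nd - 1 = 1.77916 - 1 = 0.77916
  nF - nC = 1.79071 - 1.77428 = 0.01643
  Vd = 0.77916 / 0.01643 = 47.42

47.42


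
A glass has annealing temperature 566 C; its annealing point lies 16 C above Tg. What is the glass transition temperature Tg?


Rearrange T_anneal = Tg + offset for Tg:
  Tg = T_anneal - offset = 566 - 16 = 550 C

550 C


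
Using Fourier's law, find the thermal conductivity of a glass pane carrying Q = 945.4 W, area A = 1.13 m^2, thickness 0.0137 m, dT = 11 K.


Fourier's law rearranged: k = Q * t / (A * dT)
  Numerator = 945.4 * 0.0137 = 12.95198
  Denominator = 1.13 * 11 = 12.43
  k = 12.95198 / 12.43 = 1.042 W/mK

1.042 W/mK


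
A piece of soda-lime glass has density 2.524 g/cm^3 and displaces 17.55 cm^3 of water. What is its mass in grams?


Rearrange rho = m / V:
  m = rho * V
  m = 2.524 * 17.55 = 44.296 g

44.296 g


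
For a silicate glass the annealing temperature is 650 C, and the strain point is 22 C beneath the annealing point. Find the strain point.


Strain point = annealing point - difference:
  T_strain = 650 - 22 = 628 C

628 C


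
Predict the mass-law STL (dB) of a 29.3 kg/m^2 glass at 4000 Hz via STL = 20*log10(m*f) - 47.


Mass law: STL = 20 * log10(m * f) - 47
  m * f = 29.3 * 4000 = 117200
  log10(117200) = 5.06893
  STL = 20 * 5.06893 - 47 = 101.3786 - 47 = 54.4 dB

54.4 dB


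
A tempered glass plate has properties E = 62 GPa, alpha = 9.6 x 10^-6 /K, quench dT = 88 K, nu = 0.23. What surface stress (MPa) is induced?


Tempering stress: sigma = E * alpha * dT / (1 - nu)
  E (MPa) = 62 * 1000 = 62000
  Numerator = 62000 * (9.6 x 10^-6) * 88 = 52.3776
  Denominator = 1 - 0.23 = 0.77
  sigma = 52.3776 / 0.77 = 68.0 MPa

68.0 MPa


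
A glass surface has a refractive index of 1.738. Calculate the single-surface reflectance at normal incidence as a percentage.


Fresnel reflectance at normal incidence:
  R = ((n - 1)/(n + 1))^2
  (n - 1)/(n + 1) = (1.738 - 1)/(1.738 + 1) = 0.26954
  R = 0.26954^2 = 0.0726518
  R(%) = 0.0726518 * 100 = 7.265%

7.265%


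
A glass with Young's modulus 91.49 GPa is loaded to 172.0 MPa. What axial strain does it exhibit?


Rearrange E = sigma / epsilon:
  epsilon = sigma / E
  E (MPa) = 91.49 * 1000 = 91490
  epsilon = 172.0 / 91490 = 0.00188

0.00188


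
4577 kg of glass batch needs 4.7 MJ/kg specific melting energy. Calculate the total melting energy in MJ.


Total energy = mass * specific energy
  E = 4577 * 4.7 = 21511.9 MJ

21511.9 MJ


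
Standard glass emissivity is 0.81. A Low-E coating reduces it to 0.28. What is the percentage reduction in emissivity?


Percentage reduction = (1 - coated/uncoated) * 100
  Ratio = 0.28 / 0.81 = 0.3457
  Reduction = (1 - 0.3457) * 100 = 65.4%

65.4%


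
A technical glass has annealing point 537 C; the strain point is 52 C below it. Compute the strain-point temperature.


Strain point = annealing point - difference:
  T_strain = 537 - 52 = 485 C

485 C


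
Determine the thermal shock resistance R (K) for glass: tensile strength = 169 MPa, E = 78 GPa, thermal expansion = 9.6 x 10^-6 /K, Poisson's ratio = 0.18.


Thermal shock resistance: R = sigma * (1 - nu) / (E * alpha)
  Numerator = 169 * (1 - 0.18) = 138.58
  Denominator = 78 * 1000 * (9.6 x 10^-6) = 0.7488
  R = 138.58 / 0.7488 = 185.1 K

185.1 K


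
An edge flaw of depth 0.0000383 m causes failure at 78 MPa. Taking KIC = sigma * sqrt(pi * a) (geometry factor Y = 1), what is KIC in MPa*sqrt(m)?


Fracture toughness: KIC = sigma * sqrt(pi * a)
  pi * a = pi * 0.0000383 = 0.000120323
  sqrt(pi * a) = 0.010969
  KIC = 78 * 0.010969 = 0.856 MPa*sqrt(m)

0.856 MPa*sqrt(m)


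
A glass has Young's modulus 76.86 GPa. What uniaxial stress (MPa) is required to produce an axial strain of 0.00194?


Rearrange E = sigma / epsilon:
  sigma = E * epsilon
  E (MPa) = 76.86 * 1000 = 76860
  sigma = 76860 * 0.00194 = 149.11 MPa

149.11 MPa


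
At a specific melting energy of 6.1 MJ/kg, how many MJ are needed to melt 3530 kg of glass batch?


Total energy = mass * specific energy
  E = 3530 * 6.1 = 21533 MJ

21533 MJ


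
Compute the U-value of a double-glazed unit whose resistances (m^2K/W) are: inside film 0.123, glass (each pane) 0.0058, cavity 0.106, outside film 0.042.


Total thermal resistance (series):
  R_total = R_in + R_glass + R_air + R_glass + R_out
  R_total = 0.123 + 0.0058 + 0.106 + 0.0058 + 0.042 = 0.2826 m^2K/W
U-value = 1 / R_total = 1 / 0.2826 = 3.539 W/m^2K

3.539 W/m^2K


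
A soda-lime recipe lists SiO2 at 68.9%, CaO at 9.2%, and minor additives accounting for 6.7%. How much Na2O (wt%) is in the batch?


Pieces sum to 100%:
  Na2O = 100 - (SiO2 + CaO + others)
  Na2O = 100 - (68.9 + 9.2 + 6.7) = 15.2%

15.2%


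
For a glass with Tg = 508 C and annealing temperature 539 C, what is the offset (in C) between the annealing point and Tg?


Offset = T_anneal - Tg:
  offset = 539 - 508 = 31 C

31 C


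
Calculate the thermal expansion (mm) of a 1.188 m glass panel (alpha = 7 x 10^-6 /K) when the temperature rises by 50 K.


Thermal expansion formula: dL = alpha * L0 * dT
  dL = (7 x 10^-6) * 1.188 * 50 = 0.0004158 m
Convert to mm: 0.0004158 * 1000 = 0.4158 mm

0.4158 mm


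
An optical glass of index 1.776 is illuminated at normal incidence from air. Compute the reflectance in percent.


Fresnel reflectance at normal incidence:
  R = ((n - 1)/(n + 1))^2
  (n - 1)/(n + 1) = (1.776 - 1)/(1.776 + 1) = 0.279539
  R = 0.279539^2 = 0.0781421
  R(%) = 0.0781421 * 100 = 7.814%

7.814%


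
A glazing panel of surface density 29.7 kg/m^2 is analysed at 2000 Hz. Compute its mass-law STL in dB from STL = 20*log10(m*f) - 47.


Mass law: STL = 20 * log10(m * f) - 47
  m * f = 29.7 * 2000 = 59400
  log10(59400) = 4.77379
  STL = 20 * 4.77379 - 47 = 95.4758 - 47 = 48.5 dB

48.5 dB


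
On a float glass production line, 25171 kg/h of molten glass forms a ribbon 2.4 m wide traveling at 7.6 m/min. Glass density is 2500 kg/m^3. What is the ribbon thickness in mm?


Ribbon cross-section from mass balance:
  Volume rate = throughput / density = 25171 / 2500 = 10.0684 m^3/h
  thickness = volume rate / (speed * 60 * width), i.e.
  thickness = throughput / (60 * speed * width * density) * 1000
  thickness = 25171 / (60 * 7.6 * 2.4 * 2500) * 1000 = 9.2 mm

9.2 mm


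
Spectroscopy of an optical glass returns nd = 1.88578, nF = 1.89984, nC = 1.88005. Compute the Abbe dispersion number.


Abbe number formula: Vd = (nd - 1) / (nF - nC)
  nd - 1 = 1.88578 - 1 = 0.88578
  nF - nC = 1.89984 - 1.88005 = 0.01979
  Vd = 0.88578 / 0.01979 = 44.76

44.76


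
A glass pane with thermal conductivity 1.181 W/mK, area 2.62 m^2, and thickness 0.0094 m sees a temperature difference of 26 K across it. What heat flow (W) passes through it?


Fourier's law: Q = k * A * dT / t
  Q = 1.181 * 2.62 * 26 / 0.0094
  Q = 80.44972 / 0.0094 = 8558.5 W

8558.5 W


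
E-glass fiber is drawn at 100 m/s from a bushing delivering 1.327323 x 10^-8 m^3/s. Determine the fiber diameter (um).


Cross-sectional area from continuity:
  A = Q / v = 1.327323 x 10^-8 / 100 = 1.327323 x 10^-10 m^2
Diameter from circular cross-section:
  d = sqrt(4A / pi) * 10^6 (m -> um)
  d = sqrt(4 * 1.327323 x 10^-10 / pi) * 10^6 = 13.0 um

13.0 um


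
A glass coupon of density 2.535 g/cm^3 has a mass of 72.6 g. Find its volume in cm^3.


Rearrange rho = m / V:
  V = m / rho
  V = 72.6 / 2.535 = 28.639 cm^3

28.639 cm^3


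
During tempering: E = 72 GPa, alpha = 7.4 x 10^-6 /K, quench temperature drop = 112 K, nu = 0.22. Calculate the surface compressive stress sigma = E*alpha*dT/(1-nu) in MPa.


Tempering stress: sigma = E * alpha * dT / (1 - nu)
  E (MPa) = 72 * 1000 = 72000
  Numerator = 72000 * (7.4 x 10^-6) * 112 = 59.6736
  Denominator = 1 - 0.22 = 0.78
  sigma = 59.6736 / 0.78 = 76.5 MPa

76.5 MPa


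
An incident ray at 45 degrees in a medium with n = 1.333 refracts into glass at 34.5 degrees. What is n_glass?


Apply Snell's law: n1 * sin(theta1) = n2 * sin(theta2)
  n2 = n1 * sin(theta1) / sin(theta2)
  sin(45) = 0.707107
  sin(34.5) = 0.566406
  n2 = 1.333 * 0.707107 / 0.566406 = 1.6641

1.6641


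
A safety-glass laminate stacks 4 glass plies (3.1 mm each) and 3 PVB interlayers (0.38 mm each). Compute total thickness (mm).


Total thickness = glass contribution + PVB contribution
  Glass: 4 * 3.1 = 12.4 mm
  PVB: 3 * 0.38 = 1.14 mm
  Total = 12.4 + 1.14 = 13.54 mm

13.54 mm


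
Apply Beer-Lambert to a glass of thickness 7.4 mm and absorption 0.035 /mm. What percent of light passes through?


Beer-Lambert law: T = exp(-alpha * thickness)
  exponent = -0.035 * 7.4 = -0.259
  T = exp(-0.259) = 0.7718
  Percentage = 0.7718 * 100 = 77.18%

77.18%


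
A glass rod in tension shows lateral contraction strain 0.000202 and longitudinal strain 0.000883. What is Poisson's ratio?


Poisson's ratio: nu = lateral strain / axial strain
  nu = 0.000202 / 0.000883 = 0.2288

0.2288


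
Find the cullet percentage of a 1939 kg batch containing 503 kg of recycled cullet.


Cullet ratio = (cullet mass / total batch mass) * 100
  Ratio = 503 / 1939 * 100 = 25.94%

25.94%


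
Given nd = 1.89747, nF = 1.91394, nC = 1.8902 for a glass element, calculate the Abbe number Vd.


Abbe number formula: Vd = (nd - 1) / (nF - nC)
  nd - 1 = 1.89747 - 1 = 0.89747
  nF - nC = 1.91394 - 1.8902 = 0.02374
  Vd = 0.89747 / 0.02374 = 37.8

37.8


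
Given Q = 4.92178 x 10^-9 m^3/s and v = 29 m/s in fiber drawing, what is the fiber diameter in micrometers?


Cross-sectional area from continuity:
  A = Q / v = 4.92178 x 10^-9 / 29 = 1.697166 x 10^-10 m^2
Diameter from circular cross-section:
  d = sqrt(4A / pi) * 10^6 (m -> um)
  d = sqrt(4 * 1.697166 x 10^-10 / pi) * 10^6 = 14.7 um

14.7 um


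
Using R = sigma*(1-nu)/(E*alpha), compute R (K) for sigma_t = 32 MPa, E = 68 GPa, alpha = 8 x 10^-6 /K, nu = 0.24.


Thermal shock resistance: R = sigma * (1 - nu) / (E * alpha)
  Numerator = 32 * (1 - 0.24) = 24.32
  Denominator = 68 * 1000 * (8 x 10^-6) = 0.544
  R = 24.32 / 0.544 = 44.7 K

44.7 K


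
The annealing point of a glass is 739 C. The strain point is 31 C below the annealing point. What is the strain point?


Strain point = annealing point - difference:
  T_strain = 739 - 31 = 708 C

708 C


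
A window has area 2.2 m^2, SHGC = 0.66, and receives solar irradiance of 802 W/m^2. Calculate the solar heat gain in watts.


Solar heat gain: Q = Area * SHGC * Irradiance
  Q = 2.2 * 0.66 * 802 = 1164.5 W

1164.5 W


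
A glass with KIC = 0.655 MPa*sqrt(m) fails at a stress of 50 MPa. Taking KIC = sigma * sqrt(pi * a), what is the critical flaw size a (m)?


Rearrange KIC = sigma * sqrt(pi * a):
  sqrt(pi * a) = KIC / sigma
  sqrt(pi * a) = 0.655 / 50 = 0.0131
  a = (KIC / sigma)^2 / pi
  a = 0.0131^2 / pi = 0.0000546 m

0.0000546 m


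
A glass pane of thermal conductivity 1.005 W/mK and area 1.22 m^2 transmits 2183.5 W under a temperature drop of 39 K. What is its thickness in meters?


Fourier's law: t = k * A * dT / Q
  t = 1.005 * 1.22 * 39 / 2183.5
  t = 47.8179 / 2183.5 = 0.0219 m

0.0219 m


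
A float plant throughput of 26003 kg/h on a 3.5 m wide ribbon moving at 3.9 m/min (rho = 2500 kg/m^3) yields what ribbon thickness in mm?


Ribbon cross-section from mass balance:
  Volume rate = throughput / density = 26003 / 2500 = 10.4012 m^3/h
  thickness = volume rate / (speed * 60 * width), i.e.
  thickness = throughput / (60 * speed * width * density) * 1000
  thickness = 26003 / (60 * 3.9 * 3.5 * 2500) * 1000 = 12.7 mm

12.7 mm


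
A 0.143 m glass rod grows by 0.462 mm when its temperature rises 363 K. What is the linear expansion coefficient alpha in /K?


Rearrange dL = alpha * L0 * dT for alpha:
  alpha = dL / (L0 * dT)
  alpha = (0.462 / 1000) / (0.143 * 363) = 0.0000089 /K = 8.9 x 10^-6 /K

8.9 x 10^-6 /K


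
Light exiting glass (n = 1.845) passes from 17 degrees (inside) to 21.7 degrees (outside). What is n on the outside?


Apply Snell's law: n1 * sin(theta1) = n2 * sin(theta2)
  n2 = n1 * sin(theta1) / sin(theta2)
  sin(17) = 0.292372
  sin(21.7) = 0.369747
  n2 = 1.845 * 0.292372 / 0.369747 = 1.4589

1.4589


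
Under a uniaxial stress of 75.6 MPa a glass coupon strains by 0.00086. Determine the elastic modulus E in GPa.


Young's modulus: E = stress / strain
  E = 75.6 MPa / 0.00086 = 87906.98 MPa
Convert to GPa: 87906.98 / 1000 = 87.91 GPa

87.91 GPa


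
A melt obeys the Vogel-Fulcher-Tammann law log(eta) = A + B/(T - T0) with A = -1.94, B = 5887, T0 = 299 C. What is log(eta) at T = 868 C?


VFT equation: log(eta) = A + B / (T - T0)
  T - T0 = 868 - 299 = 569
  B / (T - T0) = 5887 / 569 = 10.346
  log(eta) = -1.94 + 10.346 = 8.406

8.406


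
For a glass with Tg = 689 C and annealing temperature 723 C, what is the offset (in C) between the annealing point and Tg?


Offset = T_anneal - Tg:
  offset = 723 - 689 = 34 C

34 C


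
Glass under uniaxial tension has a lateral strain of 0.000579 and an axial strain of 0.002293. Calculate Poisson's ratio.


Poisson's ratio: nu = lateral strain / axial strain
  nu = 0.000579 / 0.002293 = 0.2525

0.2525


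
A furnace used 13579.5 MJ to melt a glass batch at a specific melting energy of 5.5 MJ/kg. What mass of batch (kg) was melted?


Rearrange E = m * s for m:
  m = E / s
  m = 13579.5 / 5.5 = 2469.0 kg

2469.0 kg


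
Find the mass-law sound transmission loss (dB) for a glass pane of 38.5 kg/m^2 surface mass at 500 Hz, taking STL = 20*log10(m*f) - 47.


Mass law: STL = 20 * log10(m * f) - 47
  m * f = 38.5 * 500 = 19250
  log10(19250) = 4.28443
  STL = 20 * 4.28443 - 47 = 85.6886 - 47 = 38.7 dB

38.7 dB


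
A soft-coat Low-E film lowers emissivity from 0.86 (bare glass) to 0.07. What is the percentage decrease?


Percentage reduction = (1 - coated/uncoated) * 100
  Ratio = 0.07 / 0.86 = 0.0814
  Reduction = (1 - 0.0814) * 100 = 91.9%

91.9%


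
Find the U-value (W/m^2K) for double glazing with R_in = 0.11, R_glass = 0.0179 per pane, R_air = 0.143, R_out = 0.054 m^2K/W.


Total thermal resistance (series):
  R_total = R_in + R_glass + R_air + R_glass + R_out
  R_total = 0.11 + 0.0179 + 0.143 + 0.0179 + 0.054 = 0.3428 m^2K/W
U-value = 1 / R_total = 1 / 0.3428 = 2.917 W/m^2K

2.917 W/m^2K


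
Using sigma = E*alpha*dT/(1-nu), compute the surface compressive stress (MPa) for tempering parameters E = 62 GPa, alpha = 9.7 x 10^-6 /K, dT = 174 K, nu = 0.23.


Tempering stress: sigma = E * alpha * dT / (1 - nu)
  E (MPa) = 62 * 1000 = 62000
  Numerator = 62000 * (9.7 x 10^-6) * 174 = 104.6436
  Denominator = 1 - 0.23 = 0.77
  sigma = 104.6436 / 0.77 = 135.9 MPa

135.9 MPa


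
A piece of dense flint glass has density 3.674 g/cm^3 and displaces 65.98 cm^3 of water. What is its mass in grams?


Rearrange rho = m / V:
  m = rho * V
  m = 3.674 * 65.98 = 242.411 g

242.411 g


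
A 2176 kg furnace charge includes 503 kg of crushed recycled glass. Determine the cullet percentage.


Cullet ratio = (cullet mass / total batch mass) * 100
  Ratio = 503 / 2176 * 100 = 23.12%

23.12%


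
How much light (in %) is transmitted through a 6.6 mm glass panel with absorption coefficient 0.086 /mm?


Beer-Lambert law: T = exp(-alpha * thickness)
  exponent = -0.086 * 6.6 = -0.5676
  T = exp(-0.5676) = 0.5669
  Percentage = 0.5669 * 100 = 56.69%

56.69%


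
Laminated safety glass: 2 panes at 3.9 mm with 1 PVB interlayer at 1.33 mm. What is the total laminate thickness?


Total thickness = glass contribution + PVB contribution
  Glass: 2 * 3.9 = 7.8 mm
  PVB: 1 * 1.33 = 1.33 mm
  Total = 7.8 + 1.33 = 9.13 mm

9.13 mm


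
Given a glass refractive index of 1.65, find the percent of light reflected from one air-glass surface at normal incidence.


Fresnel reflectance at normal incidence:
  R = ((n - 1)/(n + 1))^2
  (n - 1)/(n + 1) = (1.65 - 1)/(1.65 + 1) = 0.245283
  R = 0.245283^2 = 0.0601638
  R(%) = 0.0601638 * 100 = 6.016%

6.016%


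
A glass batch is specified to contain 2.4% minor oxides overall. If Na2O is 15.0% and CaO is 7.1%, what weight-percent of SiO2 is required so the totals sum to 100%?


Known pieces sum to 100%:
  SiO2 = 100 - (others + Na2O + CaO)
  SiO2 = 100 - (2.4 + 15.0 + 7.1) = 75.5%

75.5%


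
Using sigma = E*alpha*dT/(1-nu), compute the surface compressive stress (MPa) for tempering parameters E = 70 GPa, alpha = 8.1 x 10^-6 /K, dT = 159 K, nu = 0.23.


Tempering stress: sigma = E * alpha * dT / (1 - nu)
  E (MPa) = 70 * 1000 = 70000
  Numerator = 70000 * (8.1 x 10^-6) * 159 = 90.153
  Denominator = 1 - 0.23 = 0.77
  sigma = 90.153 / 0.77 = 117.1 MPa

117.1 MPa


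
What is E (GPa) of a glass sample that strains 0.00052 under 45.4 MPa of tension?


Young's modulus: E = stress / strain
  E = 45.4 MPa / 0.00052 = 87307.69 MPa
Convert to GPa: 87307.69 / 1000 = 87.31 GPa

87.31 GPa


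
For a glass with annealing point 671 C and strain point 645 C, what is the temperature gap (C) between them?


Gap = T_anneal - T_strain:
  gap = 671 - 645 = 26 C

26 C


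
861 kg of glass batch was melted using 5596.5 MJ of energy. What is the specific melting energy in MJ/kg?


Rearrange E = m * s for s:
  s = E / m
  s = 5596.5 / 861 = 6.5 MJ/kg

6.5 MJ/kg


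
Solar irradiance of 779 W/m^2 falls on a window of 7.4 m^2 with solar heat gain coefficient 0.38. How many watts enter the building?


Solar heat gain: Q = Area * SHGC * Irradiance
  Q = 7.4 * 0.38 * 779 = 2190.5 W

2190.5 W


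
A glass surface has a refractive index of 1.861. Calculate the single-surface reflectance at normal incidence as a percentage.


Fresnel reflectance at normal incidence:
  R = ((n - 1)/(n + 1))^2
  (n - 1)/(n + 1) = (1.861 - 1)/(1.861 + 1) = 0.300944
  R = 0.300944^2 = 0.0905673
  R(%) = 0.0905673 * 100 = 9.057%

9.057%


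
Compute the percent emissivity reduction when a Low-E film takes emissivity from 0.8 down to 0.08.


Percentage reduction = (1 - coated/uncoated) * 100
  Ratio = 0.08 / 0.8 = 0.1
  Reduction = (1 - 0.1) * 100 = 90.0%

90.0%


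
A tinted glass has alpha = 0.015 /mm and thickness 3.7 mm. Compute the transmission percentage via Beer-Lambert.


Beer-Lambert law: T = exp(-alpha * thickness)
  exponent = -0.015 * 3.7 = -0.0555
  T = exp(-0.0555) = 0.946
  Percentage = 0.946 * 100 = 94.6%

94.6%


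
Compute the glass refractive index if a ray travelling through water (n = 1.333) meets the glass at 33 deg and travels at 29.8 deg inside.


Apply Snell's law: n1 * sin(theta1) = n2 * sin(theta2)
  n2 = n1 * sin(theta1) / sin(theta2)
  sin(33) = 0.544639
  sin(29.8) = 0.496974
  n2 = 1.333 * 0.544639 / 0.496974 = 1.4608

1.4608


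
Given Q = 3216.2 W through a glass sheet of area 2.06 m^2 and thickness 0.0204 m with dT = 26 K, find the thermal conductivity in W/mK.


Fourier's law rearranged: k = Q * t / (A * dT)
  Numerator = 3216.2 * 0.0204 = 65.61048
  Denominator = 2.06 * 26 = 53.56
  k = 65.61048 / 53.56 = 1.225 W/mK

1.225 W/mK


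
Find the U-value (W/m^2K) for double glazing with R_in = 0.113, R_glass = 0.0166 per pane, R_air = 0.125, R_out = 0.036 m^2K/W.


Total thermal resistance (series):
  R_total = R_in + R_glass + R_air + R_glass + R_out
  R_total = 0.113 + 0.0166 + 0.125 + 0.0166 + 0.036 = 0.3072 m^2K/W
U-value = 1 / R_total = 1 / 0.3072 = 3.255 W/m^2K

3.255 W/m^2K


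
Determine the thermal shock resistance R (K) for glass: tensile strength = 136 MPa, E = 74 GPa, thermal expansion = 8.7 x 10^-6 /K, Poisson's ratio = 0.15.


Thermal shock resistance: R = sigma * (1 - nu) / (E * alpha)
  Numerator = 136 * (1 - 0.15) = 115.6
  Denominator = 74 * 1000 * (8.7 x 10^-6) = 0.6438
  R = 115.6 / 0.6438 = 179.6 K

179.6 K


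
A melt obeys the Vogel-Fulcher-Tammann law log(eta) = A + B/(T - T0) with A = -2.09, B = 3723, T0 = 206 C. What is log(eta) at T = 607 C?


VFT equation: log(eta) = A + B / (T - T0)
  T - T0 = 607 - 206 = 401
  B / (T - T0) = 3723 / 401 = 9.284
  log(eta) = -2.09 + 9.284 = 7.194

7.194


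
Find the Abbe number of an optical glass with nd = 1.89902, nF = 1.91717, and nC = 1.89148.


Abbe number formula: Vd = (nd - 1) / (nF - nC)
  nd - 1 = 1.89902 - 1 = 0.89902
  nF - nC = 1.91717 - 1.89148 = 0.02569
  Vd = 0.89902 / 0.02569 = 34.99

34.99


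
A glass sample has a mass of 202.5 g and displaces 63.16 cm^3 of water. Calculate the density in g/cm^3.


Use the definition of density:
  rho = mass / volume
  rho = 202.5 / 63.16 = 3.206 g/cm^3

3.206 g/cm^3


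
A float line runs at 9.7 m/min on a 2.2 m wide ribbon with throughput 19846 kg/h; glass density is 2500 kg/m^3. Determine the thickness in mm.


Ribbon cross-section from mass balance:
  Volume rate = throughput / density = 19846 / 2500 = 7.9384 m^3/h
  thickness = volume rate / (speed * 60 * width), i.e.
  thickness = throughput / (60 * speed * width * density) * 1000
  thickness = 19846 / (60 * 9.7 * 2.2 * 2500) * 1000 = 6.2 mm

6.2 mm


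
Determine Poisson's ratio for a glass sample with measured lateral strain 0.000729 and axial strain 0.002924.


Poisson's ratio: nu = lateral strain / axial strain
  nu = 0.000729 / 0.002924 = 0.2493

0.2493


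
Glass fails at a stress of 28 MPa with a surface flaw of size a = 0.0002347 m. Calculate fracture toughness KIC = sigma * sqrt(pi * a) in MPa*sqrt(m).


Fracture toughness: KIC = sigma * sqrt(pi * a)
  pi * a = pi * 0.0002347 = 0.000737332
  sqrt(pi * a) = 0.027154
  KIC = 28 * 0.027154 = 0.76 MPa*sqrt(m)

0.76 MPa*sqrt(m)


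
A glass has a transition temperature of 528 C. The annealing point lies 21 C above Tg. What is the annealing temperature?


The annealing temperature is Tg plus the offset:
  T_anneal = 528 + 21 = 549 C

549 C


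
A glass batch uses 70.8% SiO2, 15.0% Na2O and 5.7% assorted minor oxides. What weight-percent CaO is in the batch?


Pieces sum to 100%:
  CaO = 100 - (SiO2 + Na2O + others)
  CaO = 100 - (70.8 + 15.0 + 5.7) = 8.5%

8.5%


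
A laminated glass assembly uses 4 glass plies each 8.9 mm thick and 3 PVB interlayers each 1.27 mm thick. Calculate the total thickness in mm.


Total thickness = glass contribution + PVB contribution
  Glass: 4 * 8.9 = 35.6 mm
  PVB: 3 * 1.27 = 3.81 mm
  Total = 35.6 + 3.81 = 39.41 mm

39.41 mm


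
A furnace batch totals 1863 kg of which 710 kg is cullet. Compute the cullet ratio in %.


Cullet ratio = (cullet mass / total batch mass) * 100
  Ratio = 710 / 1863 * 100 = 38.11%

38.11%


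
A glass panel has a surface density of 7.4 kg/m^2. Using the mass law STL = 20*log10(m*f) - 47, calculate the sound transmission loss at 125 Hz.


Mass law: STL = 20 * log10(m * f) - 47
  m * f = 7.4 * 125 = 925
  log10(925) = 2.96614
  STL = 20 * 2.96614 - 47 = 59.3228 - 47 = 12.3 dB

12.3 dB


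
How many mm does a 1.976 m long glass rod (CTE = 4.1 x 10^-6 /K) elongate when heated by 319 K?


Thermal expansion formula: dL = alpha * L0 * dT
  dL = (4.1 x 10^-6) * 1.976 * 319 = 0.00258441 m
Convert to mm: 0.00258441 * 1000 = 2.5844 mm

2.5844 mm


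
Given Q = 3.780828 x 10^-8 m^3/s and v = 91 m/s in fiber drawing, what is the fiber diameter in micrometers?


Cross-sectional area from continuity:
  A = Q / v = 3.780828 x 10^-8 / 91 = 4.154756 x 10^-10 m^2
Diameter from circular cross-section:
  d = sqrt(4A / pi) * 10^6 (m -> um)
  d = sqrt(4 * 4.154756 x 10^-10 / pi) * 10^6 = 23.0 um

23.0 um


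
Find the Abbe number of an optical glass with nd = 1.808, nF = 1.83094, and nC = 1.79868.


Abbe number formula: Vd = (nd - 1) / (nF - nC)
  nd - 1 = 1.808 - 1 = 0.808
  nF - nC = 1.83094 - 1.79868 = 0.03226
  Vd = 0.808 / 0.03226 = 25.05

25.05


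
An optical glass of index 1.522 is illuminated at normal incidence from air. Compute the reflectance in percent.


Fresnel reflectance at normal incidence:
  R = ((n - 1)/(n + 1))^2
  (n - 1)/(n + 1) = (1.522 - 1)/(1.522 + 1) = 0.206979
  R = 0.206979^2 = 0.0428403
  R(%) = 0.0428403 * 100 = 4.284%

4.284%


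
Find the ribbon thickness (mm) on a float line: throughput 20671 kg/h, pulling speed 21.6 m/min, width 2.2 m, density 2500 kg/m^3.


Ribbon cross-section from mass balance:
  Volume rate = throughput / density = 20671 / 2500 = 8.2684 m^3/h
  thickness = volume rate / (speed * 60 * width), i.e.
  thickness = throughput / (60 * speed * width * density) * 1000
  thickness = 20671 / (60 * 21.6 * 2.2 * 2500) * 1000 = 2.9 mm

2.9 mm


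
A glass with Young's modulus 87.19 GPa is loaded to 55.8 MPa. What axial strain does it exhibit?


Rearrange E = sigma / epsilon:
  epsilon = sigma / E
  E (MPa) = 87.19 * 1000 = 87190
  epsilon = 55.8 / 87190 = 0.00064

0.00064


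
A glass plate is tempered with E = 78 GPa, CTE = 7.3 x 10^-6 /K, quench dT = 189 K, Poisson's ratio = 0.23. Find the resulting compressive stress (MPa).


Tempering stress: sigma = E * alpha * dT / (1 - nu)
  E (MPa) = 78 * 1000 = 78000
  Numerator = 78000 * (7.3 x 10^-6) * 189 = 107.6166
  Denominator = 1 - 0.23 = 0.77
  sigma = 107.6166 / 0.77 = 139.8 MPa

139.8 MPa


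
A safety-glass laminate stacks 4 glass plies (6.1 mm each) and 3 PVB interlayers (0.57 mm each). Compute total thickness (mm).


Total thickness = glass contribution + PVB contribution
  Glass: 4 * 6.1 = 24.4 mm
  PVB: 3 * 0.57 = 1.71 mm
  Total = 24.4 + 1.71 = 26.11 mm

26.11 mm


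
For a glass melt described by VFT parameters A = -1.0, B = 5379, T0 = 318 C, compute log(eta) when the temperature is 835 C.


VFT equation: log(eta) = A + B / (T - T0)
  T - T0 = 835 - 318 = 517
  B / (T - T0) = 5379 / 517 = 10.404
  log(eta) = -1.0 + 10.404 = 9.404

9.404


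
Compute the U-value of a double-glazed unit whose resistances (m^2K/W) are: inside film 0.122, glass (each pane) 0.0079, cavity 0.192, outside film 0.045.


Total thermal resistance (series):
  R_total = R_in + R_glass + R_air + R_glass + R_out
  R_total = 0.122 + 0.0079 + 0.192 + 0.0079 + 0.045 = 0.3748 m^2K/W
U-value = 1 / R_total = 1 / 0.3748 = 2.668 W/m^2K

2.668 W/m^2K


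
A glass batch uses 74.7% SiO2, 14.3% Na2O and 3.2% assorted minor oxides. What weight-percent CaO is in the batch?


Pieces sum to 100%:
  CaO = 100 - (SiO2 + Na2O + others)
  CaO = 100 - (74.7 + 14.3 + 3.2) = 7.8%

7.8%


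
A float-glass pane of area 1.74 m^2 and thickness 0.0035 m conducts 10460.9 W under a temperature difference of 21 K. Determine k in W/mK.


Fourier's law rearranged: k = Q * t / (A * dT)
  Numerator = 10460.9 * 0.0035 = 36.61315
  Denominator = 1.74 * 21 = 36.54
  k = 36.61315 / 36.54 = 1.002 W/mK

1.002 W/mK


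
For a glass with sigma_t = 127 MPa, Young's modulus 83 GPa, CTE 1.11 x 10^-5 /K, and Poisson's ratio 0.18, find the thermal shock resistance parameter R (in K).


Thermal shock resistance: R = sigma * (1 - nu) / (E * alpha)
  Numerator = 127 * (1 - 0.18) = 104.14
  Denominator = 83 * 1000 * (1.11 x 10^-5) = 0.9213
  R = 104.14 / 0.9213 = 113.0 K

113.0 K


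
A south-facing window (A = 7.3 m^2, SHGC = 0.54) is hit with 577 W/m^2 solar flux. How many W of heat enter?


Solar heat gain: Q = Area * SHGC * Irradiance
  Q = 7.3 * 0.54 * 577 = 2274.5 W

2274.5 W


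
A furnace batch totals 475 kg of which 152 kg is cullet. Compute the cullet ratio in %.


Cullet ratio = (cullet mass / total batch mass) * 100
  Ratio = 152 / 475 * 100 = 32.0%

32.0%


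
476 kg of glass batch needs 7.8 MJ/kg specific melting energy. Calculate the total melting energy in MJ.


Total energy = mass * specific energy
  E = 476 * 7.8 = 3712.8 MJ

3712.8 MJ


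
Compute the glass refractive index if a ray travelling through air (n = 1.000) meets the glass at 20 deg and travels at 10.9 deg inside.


Apply Snell's law: n1 * sin(theta1) = n2 * sin(theta2)
  n2 = n1 * sin(theta1) / sin(theta2)
  sin(20) = 0.34202
  sin(10.9) = 0.189095
  n2 = 1.000 * 0.34202 / 0.189095 = 1.8087

1.8087


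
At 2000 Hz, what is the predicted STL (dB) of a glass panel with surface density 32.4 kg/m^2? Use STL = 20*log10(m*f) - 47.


Mass law: STL = 20 * log10(m * f) - 47
  m * f = 32.4 * 2000 = 64800
  log10(64800) = 4.81158
  STL = 20 * 4.81158 - 47 = 96.2316 - 47 = 49.2 dB

49.2 dB


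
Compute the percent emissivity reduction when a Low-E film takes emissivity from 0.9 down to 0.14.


Percentage reduction = (1 - coated/uncoated) * 100
  Ratio = 0.14 / 0.9 = 0.1556
  Reduction = (1 - 0.1556) * 100 = 84.4%

84.4%


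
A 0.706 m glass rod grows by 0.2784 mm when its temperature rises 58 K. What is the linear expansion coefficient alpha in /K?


Rearrange dL = alpha * L0 * dT for alpha:
  alpha = dL / (L0 * dT)
  alpha = (0.2784 / 1000) / (0.706 * 58) = 0.000006799 /K = 6.799 x 10^-6 /K

6.799 x 10^-6 /K


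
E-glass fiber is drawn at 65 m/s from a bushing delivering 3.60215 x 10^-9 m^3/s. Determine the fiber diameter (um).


Cross-sectional area from continuity:
  A = Q / v = 3.60215 x 10^-9 / 65 = 5.541769 x 10^-11 m^2
Diameter from circular cross-section:
  d = sqrt(4A / pi) * 10^6 (m -> um)
  d = sqrt(4 * 5.541769 x 10^-11 / pi) * 10^6 = 8.4 um

8.4 um


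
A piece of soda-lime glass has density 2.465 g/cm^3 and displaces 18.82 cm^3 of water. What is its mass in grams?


Rearrange rho = m / V:
  m = rho * V
  m = 2.465 * 18.82 = 46.391 g

46.391 g


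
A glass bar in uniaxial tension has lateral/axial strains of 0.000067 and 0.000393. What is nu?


Poisson's ratio: nu = lateral strain / axial strain
  nu = 0.000067 / 0.000393 = 0.1705

0.1705


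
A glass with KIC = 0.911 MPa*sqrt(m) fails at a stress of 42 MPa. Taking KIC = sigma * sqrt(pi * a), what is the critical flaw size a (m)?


Rearrange KIC = sigma * sqrt(pi * a):
  sqrt(pi * a) = KIC / sigma
  sqrt(pi * a) = 0.911 / 42 = 0.02169
  a = (KIC / sigma)^2 / pi
  a = 0.02169^2 / pi = 0.0001498 m

0.0001498 m


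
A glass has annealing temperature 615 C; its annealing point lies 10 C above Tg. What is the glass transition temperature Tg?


Rearrange T_anneal = Tg + offset for Tg:
  Tg = T_anneal - offset = 615 - 10 = 605 C

605 C


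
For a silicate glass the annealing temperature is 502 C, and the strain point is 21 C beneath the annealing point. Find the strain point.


Strain point = annealing point - difference:
  T_strain = 502 - 21 = 481 C

481 C


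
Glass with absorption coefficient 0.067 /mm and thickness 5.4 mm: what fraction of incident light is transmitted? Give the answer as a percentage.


Beer-Lambert law: T = exp(-alpha * thickness)
  exponent = -0.067 * 5.4 = -0.3618
  T = exp(-0.3618) = 0.6964
  Percentage = 0.6964 * 100 = 69.64%

69.64%


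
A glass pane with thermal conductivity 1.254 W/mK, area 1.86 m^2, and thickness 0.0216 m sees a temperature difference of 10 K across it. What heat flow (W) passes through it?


Fourier's law: Q = k * A * dT / t
  Q = 1.254 * 1.86 * 10 / 0.0216
  Q = 23.3244 / 0.0216 = 1079.8 W

1079.8 W


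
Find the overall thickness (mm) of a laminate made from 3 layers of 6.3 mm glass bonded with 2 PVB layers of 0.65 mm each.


Total thickness = glass contribution + PVB contribution
  Glass: 3 * 6.3 = 18.9 mm
  PVB: 2 * 0.65 = 1.3 mm
  Total = 18.9 + 1.3 = 20.2 mm

20.2 mm


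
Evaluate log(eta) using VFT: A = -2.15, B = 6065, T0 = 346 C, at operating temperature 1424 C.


VFT equation: log(eta) = A + B / (T - T0)
  T - T0 = 1424 - 346 = 1078
  B / (T - T0) = 6065 / 1078 = 5.626
  log(eta) = -2.15 + 5.626 = 3.476

3.476


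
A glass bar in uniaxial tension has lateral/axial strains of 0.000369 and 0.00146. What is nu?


Poisson's ratio: nu = lateral strain / axial strain
  nu = 0.000369 / 0.00146 = 0.2527

0.2527


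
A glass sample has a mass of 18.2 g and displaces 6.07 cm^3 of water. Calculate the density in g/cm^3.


Use the definition of density:
  rho = mass / volume
  rho = 18.2 / 6.07 = 2.998 g/cm^3

2.998 g/cm^3


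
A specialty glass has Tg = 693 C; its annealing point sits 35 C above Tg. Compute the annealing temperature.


The annealing temperature is Tg plus the offset:
  T_anneal = 693 + 35 = 728 C

728 C


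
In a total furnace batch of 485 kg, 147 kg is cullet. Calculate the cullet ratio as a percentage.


Cullet ratio = (cullet mass / total batch mass) * 100
  Ratio = 147 / 485 * 100 = 30.31%

30.31%


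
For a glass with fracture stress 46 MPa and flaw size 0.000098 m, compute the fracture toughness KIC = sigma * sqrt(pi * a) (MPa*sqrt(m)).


Fracture toughness: KIC = sigma * sqrt(pi * a)
  pi * a = pi * 0.000098 = 0.000307876
  sqrt(pi * a) = 0.017546
  KIC = 46 * 0.017546 = 0.807 MPa*sqrt(m)

0.807 MPa*sqrt(m)


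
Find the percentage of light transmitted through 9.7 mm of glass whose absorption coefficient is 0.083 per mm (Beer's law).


Beer-Lambert law: T = exp(-alpha * thickness)
  exponent = -0.083 * 9.7 = -0.8051
  T = exp(-0.8051) = 0.447
  Percentage = 0.447 * 100 = 44.7%

44.7%


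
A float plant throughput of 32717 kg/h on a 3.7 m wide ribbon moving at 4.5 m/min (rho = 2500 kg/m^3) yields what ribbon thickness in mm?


Ribbon cross-section from mass balance:
  Volume rate = throughput / density = 32717 / 2500 = 13.0868 m^3/h
  thickness = volume rate / (speed * 60 * width), i.e.
  thickness = throughput / (60 * speed * width * density) * 1000
  thickness = 32717 / (60 * 4.5 * 3.7 * 2500) * 1000 = 13.1 mm

13.1 mm


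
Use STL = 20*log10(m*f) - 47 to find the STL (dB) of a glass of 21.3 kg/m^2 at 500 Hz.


Mass law: STL = 20 * log10(m * f) - 47
  m * f = 21.3 * 500 = 10650
  log10(10650) = 4.02735
  STL = 20 * 4.02735 - 47 = 80.547 - 47 = 33.5 dB

33.5 dB
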